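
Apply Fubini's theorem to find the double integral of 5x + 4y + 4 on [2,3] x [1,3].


By Fubini, integrate in x first, then y.
Step 1: Fix y, integrate over x in [2,3]:
  integral(5x + 4y + 4, x=2..3)
  = 5*(3^2 - 2^2)/2 + (4y + 4)*(3 - 2)
  = 12.5 + (4y + 4)*1
  = 12.5 + 4y + 4
  = 16.5 + 4y
Step 2: Integrate over y in [1,3]:
  integral(16.5 + 4y, y=1..3)
  = 16.5*2 + 4*(3^2 - 1^2)/2
  = 33 + 16
  = 49


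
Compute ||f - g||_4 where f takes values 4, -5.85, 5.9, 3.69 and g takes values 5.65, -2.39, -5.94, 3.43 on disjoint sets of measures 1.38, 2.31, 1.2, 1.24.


Step 1: Compute differences f_i - g_i:
  4 - 5.65 = -1.65
  -5.85 - -2.39 = -3.46
  5.9 - -5.94 = 11.84
  3.69 - 3.43 = 0.26
Step 2: Compute |diff|^4 * measure for each set:
  |-1.65|^4 * 1.38 = 7.412006 * 1.38 = 10.228569
  |-3.46|^4 * 2.31 = 143.319207 * 2.31 = 331.067367
  |11.84|^4 * 1.2 = 19652.002447 * 1.2 = 23582.402937
  |0.26|^4 * 1.24 = 0.00457 * 1.24 = 0.005667
Step 3: Sum = 23923.704539
Step 4: ||f-g||_4 = (23923.704539)^(1/4) = 12.436756


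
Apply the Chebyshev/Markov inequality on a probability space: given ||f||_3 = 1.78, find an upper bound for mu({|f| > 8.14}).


Chebyshev/Markov inequality: mu(|f| > eps) <= (||f||_p / eps)^p
Step 1: ||f||_3 / eps = 1.78 / 8.14 = 0.218673
Step 2: Raise to power p = 3:
  (0.218673)^3 = 0.010457
Step 3: Therefore mu(|f| > 8.14) <= 0.010457


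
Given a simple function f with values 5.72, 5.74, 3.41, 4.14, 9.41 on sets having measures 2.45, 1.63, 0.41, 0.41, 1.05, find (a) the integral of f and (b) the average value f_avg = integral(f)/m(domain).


Step 1: Integral = sum(value_i * measure_i)
= 5.72*2.45 + 5.74*1.63 + 3.41*0.41 + 4.14*0.41 + 9.41*1.05
= 14.014 + 9.3562 + 1.3981 + 1.6974 + 9.8805
= 36.3462
Step 2: Total measure of domain = 2.45 + 1.63 + 0.41 + 0.41 + 1.05 = 5.95
Step 3: Average value = 36.3462 / 5.95 = 6.108605


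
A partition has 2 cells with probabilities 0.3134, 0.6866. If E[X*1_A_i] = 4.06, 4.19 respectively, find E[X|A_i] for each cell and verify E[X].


For each cell A_i: E[X|A_i] = E[X*1_A_i] / P(A_i)
Step 1: E[X|A_1] = 4.06 / 0.3134 = 12.95469
Step 2: E[X|A_2] = 4.19 / 0.6866 = 6.102534
Verification: E[X] = sum E[X*1_A_i] = 4.06 + 4.19 = 8.25


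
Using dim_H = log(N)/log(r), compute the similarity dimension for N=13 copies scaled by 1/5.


For a self-similar set with N copies scaled by 1/r:
dim_H = log(N)/log(r) = log(13)/log(5)
= 2.564949/1.609438
= 1.593693


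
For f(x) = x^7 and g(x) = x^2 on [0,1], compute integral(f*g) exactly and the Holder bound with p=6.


Step 1: Exact integral of f*g = integral(x^9, 0, 1) = 1/10
     = 0.1
Step 2: Holder bound with p=6, q=1.2:
  ||f||_p = (integral x^42 dx)^(1/6) = (1/43)^(1/6) = 0.534263
  ||g||_q = (integral x^2.4 dx)^(1/1.2) = (1/3.4)^(1/1.2) = 0.360662
Step 3: Holder bound = ||f||_p * ||g||_q = 0.534263 * 0.360662 = 0.192689
Verification: 0.1 <= 0.192689 (Holder holds)


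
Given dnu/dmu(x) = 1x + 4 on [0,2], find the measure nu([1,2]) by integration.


nu(A) = integral_A (dnu/dmu) dmu = integral_1^2 (1x + 4) dx
Step 1: Antiderivative F(x) = (1/2)x^2 + 4x
Step 2: F(2) = (1/2)*2^2 + 4*2 = 2 + 8 = 10
Step 3: F(1) = (1/2)*1^2 + 4*1 = 0.5 + 4 = 4.5
Step 4: nu([1,2]) = F(2) - F(1) = 10 - 4.5 = 5.5


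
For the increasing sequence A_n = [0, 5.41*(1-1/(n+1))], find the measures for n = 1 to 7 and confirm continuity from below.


By continuity of measure from below: if A_n increases to A, then m(A_n) -> m(A).
Here A = [0, 5.41], so m(A) = 5.41
Step 1: a_1 = 5.41*(1 - 1/2) = 2.705, m(A_1) = 2.705
Step 2: a_2 = 5.41*(1 - 1/3) = 3.6067, m(A_2) = 3.6067
Step 3: a_3 = 5.41*(1 - 1/4) = 4.0575, m(A_3) = 4.0575
Step 4: a_4 = 5.41*(1 - 1/5) = 4.328, m(A_4) = 4.328
Step 5: a_5 = 5.41*(1 - 1/6) = 4.5083, m(A_5) = 4.5083
Step 6: a_6 = 5.41*(1 - 1/7) = 4.6371, m(A_6) = 4.6371
Step 7: a_7 = 5.41*(1 - 1/8) = 4.7338, m(A_7) = 4.7338
Limit: m(A_n) -> m([0,5.41]) = 5.41


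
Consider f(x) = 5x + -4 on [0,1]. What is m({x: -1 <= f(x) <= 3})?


f^(-1)([-1, 3]) = {x : -1 <= 5x + -4 <= 3}
Solving: (-1 - -4)/5 <= x <= (3 - -4)/5
= [0.6, 1.4]
Intersecting with [0,1]: [0.6, 1]
Measure = 1 - 0.6 = 0.4


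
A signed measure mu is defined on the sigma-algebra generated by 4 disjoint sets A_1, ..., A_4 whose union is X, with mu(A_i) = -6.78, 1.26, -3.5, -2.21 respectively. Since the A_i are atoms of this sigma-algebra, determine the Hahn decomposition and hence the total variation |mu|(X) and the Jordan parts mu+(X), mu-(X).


Step 1: Every measurable set is a union of atoms (the cells / points), so a Hahn decomposition is
  obtained by grouping atoms by sign: P = union of atoms with mu > 0, N = union of the remaining atoms.
  Atoms in P (indices): 2;  atoms in N (indices): 1, 3, 4
  Positive values: 1.26
  Negative values: -6.78, -3.5, -2.21
Step 2: mu+(X) = mu(P) = sum of positive atom values = 1.26
Step 3: mu-(X) = -mu(N) = sum of |negative atom values| = 12.49
Step 4: |mu|(X) = mu+(X) + mu-(X) = 1.26 + 12.49 = 13.75


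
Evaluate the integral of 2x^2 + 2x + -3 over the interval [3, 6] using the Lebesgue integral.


The Lebesgue integral of a Riemann-integrable function agrees with the Riemann integral.
Antiderivative F(x) = (2/3)x^3 + (2/2)x^2 + -3x
F(6) = (2/3)*6^3 + (2/2)*6^2 + -3*6
     = (2/3)*216 + (2/2)*36 + -3*6
     = 144 + 36 + -18
     = 162
F(3) = 18
Integral = F(6) - F(3) = 162 - 18 = 144


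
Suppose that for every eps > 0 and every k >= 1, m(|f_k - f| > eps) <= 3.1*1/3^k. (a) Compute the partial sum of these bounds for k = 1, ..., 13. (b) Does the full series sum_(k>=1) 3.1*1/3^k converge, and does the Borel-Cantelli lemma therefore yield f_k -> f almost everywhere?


Step 1: List the terms 3.1*1/3^k for k = 1 to 13:
  k=1: 1.033333
  k=2: 0.344444
  k=3: 0.114815
  k=4: 0.038272
  k=5: 0.012757
  k=6: 0.004252
  k=7: 0.001417
  k=8: 4.724889e-04
  k=9: 1.574963e-04
  k=10: 5.249877e-05
  k=11: 1.749959e-05
  k=12: 5.833197e-06
  k=13: 1.944399e-06
Step 2: Partial sum = 1.033333 + 0.344444 + 0.114815 + 0.038272 + 0.012757 + 0.004252 + 0.001417 + 4.724889e-04 + 1.574963e-04 + 5.249877e-05 + 1.749959e-05 + 5.833197e-06 + 1.944399e-06
     = 1.549999
Step 3: The full series sum_(k>=1) 3.1*1/3^k converges (geometric series with ratio 1/3 < 1; a constant multiple of a convergent series converges).
Step 4: Fix eps > 0. Since sum_k m(|f_k - f| > eps) < infinity, the Borel-Cantelli lemma gives
        m(limsup_k {|f_k - f| > eps}) = 0, i.e. for a.e. x, |f_k(x) - f(x)| <= eps for all large k.
        Applying this with eps = 1/j for j = 1, 2, ... and intersecting the countably many full-measure sets,
        for a.e. x we get limsup_k |f_k(x) - f(x)| <= 1/j for every j, hence f_k -> f almost everywhere.
Conclusion: series converges; Borel-Cantelli yields f_k -> f a.e.


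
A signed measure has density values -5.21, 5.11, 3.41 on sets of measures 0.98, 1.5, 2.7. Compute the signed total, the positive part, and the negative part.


Step 1: Compute signed measure on each set:
  Set 1: -5.21 * 0.98 = -5.1058
  Set 2: 5.11 * 1.5 = 7.665
  Set 3: 3.41 * 2.7 = 9.207
Step 2: Total signed measure = (-5.1058) + (7.665) + (9.207)
     = 11.7662
Step 3: Positive part mu+(X) = sum of positive contributions = 16.872
Step 4: Negative part mu-(X) = |sum of negative contributions| = 5.1058


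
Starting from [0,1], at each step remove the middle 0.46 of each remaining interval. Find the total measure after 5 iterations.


Step 1: At each step, fraction remaining = 1 - 0.46 = 0.54
Step 2: After 5 steps, measure = (0.54)^5
Step 3: Computing the power step by step:
  After step 1: 0.54
  After step 2: 0.2916
  After step 3: 0.157464
  After step 4: 0.085031
  After step 5: 0.045917
Result = 0.045917


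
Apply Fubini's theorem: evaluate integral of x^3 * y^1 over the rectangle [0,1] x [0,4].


By Fubini's theorem, the double integral factors as a product of single integrals:
Step 1: integral_0^1 x^3 dx = [x^4/4] from 0 to 1
     = 1^4/4 = 0.25
Step 2: integral_0^4 y^1 dy = [y^2/2] from 0 to 4
     = 4^2/2 = 8
Step 3: Double integral = 0.25 * 8 = 2


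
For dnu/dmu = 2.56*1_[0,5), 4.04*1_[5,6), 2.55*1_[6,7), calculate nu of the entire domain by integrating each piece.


Integrate each piece of the Radon-Nikodym derivative:
Step 1: integral_0^5 2.56 dx = 2.56*(5-0) = 2.56*5 = 12.8
Step 2: integral_5^6 4.04 dx = 4.04*(6-5) = 4.04*1 = 4.04
Step 3: integral_6^7 2.55 dx = 2.55*(7-6) = 2.55*1 = 2.55
Total: 12.8 + 4.04 + 2.55 = 19.39


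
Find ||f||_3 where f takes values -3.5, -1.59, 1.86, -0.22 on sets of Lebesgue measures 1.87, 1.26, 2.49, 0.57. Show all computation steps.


Step 1: Compute |f_i|^3 for each value:
  |-3.5|^3 = 42.875
  |-1.59|^3 = 4.019679
  |1.86|^3 = 6.434856
  |-0.22|^3 = 0.010648
Step 2: Multiply by measures and sum:
  42.875 * 1.87 = 80.17625
  4.019679 * 1.26 = 5.064796
  6.434856 * 2.49 = 16.022791
  0.010648 * 0.57 = 0.006069
Sum = 80.17625 + 5.064796 + 16.022791 + 0.006069 = 101.269906
Step 3: Take the p-th root:
||f||_3 = (101.269906)^(1/3) = 4.661154


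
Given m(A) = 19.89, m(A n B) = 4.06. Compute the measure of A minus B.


m(A \ B) = m(A) - m(A n B)
= 19.89 - 4.06
= 15.83


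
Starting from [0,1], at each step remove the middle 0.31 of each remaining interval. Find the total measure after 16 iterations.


Step 1: At each step, fraction remaining = 1 - 0.31 = 0.69
Step 2: After 16 steps, measure = (0.69)^16
Result = 0.00264


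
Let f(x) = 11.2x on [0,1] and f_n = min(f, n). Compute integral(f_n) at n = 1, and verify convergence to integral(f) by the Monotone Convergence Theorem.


f(x) = 11.2x on [0,1]; f_n(x) = min(11.2x, n). At n = 1:
Step 1: f(x) reaches 1 at x = 1/11.2 = 0.089286
Step 2: integral(f_1) = integral(11.2x, 0, 0.089286) + integral(1, 0.089286, 1)
       = 11.2*0.089286^2/2 + 1*(1 - 0.089286)
       = 0.044643 + 0.910714
       = 0.955357
Step 3: As n -> infinity, f_n increases to f, so by MCT integral(f_n) -> integral(f) = 11.2/2 = 5.6.
Convergence: integral(f_1) = 0.955357 -> 5.6 as n -> infinity


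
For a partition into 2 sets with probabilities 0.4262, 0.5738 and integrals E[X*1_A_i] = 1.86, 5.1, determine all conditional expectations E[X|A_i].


For each cell A_i: E[X|A_i] = E[X*1_A_i] / P(A_i)
Step 1: E[X|A_1] = 1.86 / 0.4262 = 4.364148
Step 2: E[X|A_2] = 5.1 / 0.5738 = 8.888114
Verification: E[X] = sum E[X*1_A_i] = 1.86 + 5.1 = 6.96


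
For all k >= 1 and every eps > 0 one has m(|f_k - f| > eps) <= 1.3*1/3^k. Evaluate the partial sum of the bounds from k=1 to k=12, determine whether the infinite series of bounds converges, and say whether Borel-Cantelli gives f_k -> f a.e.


Step 1: List the terms 1.3*1/3^k for k = 1 to 12:
  k=1: 0.433333
  k=2: 0.144444
  k=3: 0.048148
  k=4: 0.016049
  k=5: 0.00535
  k=6: 0.001783
  k=7: 5.944216e-04
  k=8: 1.981405e-04
  k=9: 6.604684e-05
  k=10: 2.201561e-05
  k=11: 7.338538e-06
  k=12: 2.446179e-06
Step 2: Partial sum = 0.433333 + 0.144444 + 0.048148 + 0.016049 + 0.00535 + 0.001783 + 5.944216e-04 + 1.981405e-04 + 6.604684e-05 + 2.201561e-05 + 7.338538e-06 + 2.446179e-06
     = 0.649999
Step 3: The full series sum_(k>=1) 1.3*1/3^k converges (geometric series with ratio 1/3 < 1; a constant multiple of a convergent series converges).
Step 4: Fix eps > 0. Since sum_k m(|f_k - f| > eps) < infinity, the Borel-Cantelli lemma gives
        m(limsup_k {|f_k - f| > eps}) = 0, i.e. for a.e. x, |f_k(x) - f(x)| <= eps for all large k.
        Applying this with eps = 1/j for j = 1, 2, ... and intersecting the countably many full-measure sets,
        for a.e. x we get limsup_k |f_k(x) - f(x)| <= 1/j for every j, hence f_k -> f almost everywhere.
Conclusion: series converges; Borel-Cantelli yields f_k -> f a.e.


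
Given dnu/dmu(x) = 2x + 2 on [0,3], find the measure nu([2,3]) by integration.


nu(A) = integral_A (dnu/dmu) dmu = integral_2^3 (2x + 2) dx
Step 1: Antiderivative F(x) = (2/2)x^2 + 2x
Step 2: F(3) = (2/2)*3^2 + 2*3 = 9 + 6 = 15
Step 3: F(2) = (2/2)*2^2 + 2*2 = 4 + 4 = 8
Step 4: nu([2,3]) = F(3) - F(2) = 15 - 8 = 7


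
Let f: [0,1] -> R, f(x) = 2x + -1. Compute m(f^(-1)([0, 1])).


f^(-1)([0, 1]) = {x : 0 <= 2x + -1 <= 1}
Solving: (0 - -1)/2 <= x <= (1 - -1)/2
= [0.5, 1]
Intersecting with [0,1]: [0.5, 1]
Measure = 1 - 0.5 = 0.5


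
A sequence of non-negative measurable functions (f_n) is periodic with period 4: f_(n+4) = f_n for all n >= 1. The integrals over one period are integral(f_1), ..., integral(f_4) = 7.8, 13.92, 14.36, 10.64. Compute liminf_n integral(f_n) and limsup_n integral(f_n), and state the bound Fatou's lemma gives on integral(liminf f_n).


The sequence (integral(f_n)) is periodic with period 4, repeating the values 7.8, 13.92, 14.36, 10.64 indefinitely.
Step 1: For a periodic sequence, every tail (a_m, a_(m+1), ...) contains all 4 period values infinitely often.
Step 2: Hence inf of every tail = min of the period values = min(7.8, 13.92, 14.36, 10.64) = 7.8.
        liminf_n integral(f_n) = sup over m of (inf of tail from m) = 7.8.
Step 3: Similarly sup of every tail = max of the period values = 14.36.
        limsup_n integral(f_n) = 14.36.
Step 4: Fatou's lemma: integral(liminf_n f_n) <= liminf_n integral(f_n) = 7.8.
        So the integral of the pointwise liminf is at most 7.8.


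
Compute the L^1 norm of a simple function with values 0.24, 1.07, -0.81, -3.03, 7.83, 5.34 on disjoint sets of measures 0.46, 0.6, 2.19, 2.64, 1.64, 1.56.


Step 1: Compute |f_i|^1 for each value:
  |0.24|^1 = 0.24
  |1.07|^1 = 1.07
  |-0.81|^1 = 0.81
  |-3.03|^1 = 3.03
  |7.83|^1 = 7.83
  |5.34|^1 = 5.34
Step 2: Multiply by measures and sum:
  0.24 * 0.46 = 0.1104
  1.07 * 0.6 = 0.642
  0.81 * 2.19 = 1.7739
  3.03 * 2.64 = 7.9992
  7.83 * 1.64 = 12.8412
  5.34 * 1.56 = 8.3304
Sum = 0.1104 + 0.642 + 1.7739 + 7.9992 + 12.8412 + 8.3304 = 31.6971
Step 3: Take the p-th root:
||f||_1 = (31.6971)^(1/1) = 31.6971


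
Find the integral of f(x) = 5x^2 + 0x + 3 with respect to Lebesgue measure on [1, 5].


The Lebesgue integral of a Riemann-integrable function agrees with the Riemann integral.
Antiderivative F(x) = (5/3)x^3 + (0/2)x^2 + 3x
F(5) = (5/3)*5^3 + (0/2)*5^2 + 3*5
     = (5/3)*125 + (0/2)*25 + 3*5
     = 208.333333 + 0.0 + 15
     = 223.333333
F(1) = 4.666667
Integral = F(5) - F(1) = 223.333333 - 4.666667 = 218.666667


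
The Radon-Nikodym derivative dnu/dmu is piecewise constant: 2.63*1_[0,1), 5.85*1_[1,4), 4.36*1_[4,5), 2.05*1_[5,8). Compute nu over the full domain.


Integrate each piece of the Radon-Nikodym derivative:
Step 1: integral_0^1 2.63 dx = 2.63*(1-0) = 2.63*1 = 2.63
Step 2: integral_1^4 5.85 dx = 5.85*(4-1) = 5.85*3 = 17.55
Step 3: integral_4^5 4.36 dx = 4.36*(5-4) = 4.36*1 = 4.36
Step 4: integral_5^8 2.05 dx = 2.05*(8-5) = 2.05*3 = 6.15
Total: 2.63 + 17.55 + 4.36 + 6.15 = 30.69


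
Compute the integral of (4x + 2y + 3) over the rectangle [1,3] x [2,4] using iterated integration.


By Fubini, integrate in x first, then y.
Step 1: Fix y, integrate over x in [1,3]:
  integral(4x + 2y + 3, x=1..3)
  = 4*(3^2 - 1^2)/2 + (2y + 3)*(3 - 1)
  = 16 + (2y + 3)*2
  = 16 + 4y + 6
  = 22 + 4y
Step 2: Integrate over y in [2,4]:
  integral(22 + 4y, y=2..4)
  = 22*2 + 4*(4^2 - 2^2)/2
  = 44 + 24
  = 68


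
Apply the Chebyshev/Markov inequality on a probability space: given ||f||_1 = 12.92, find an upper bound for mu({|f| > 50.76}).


Chebyshev/Markov inequality: mu(|f| > eps) <= (||f||_p / eps)^p
Step 1: ||f||_1 / eps = 12.92 / 50.76 = 0.254531
Step 2: Raise to power p = 1:
  (0.254531)^1 = 0.254531
Step 3: Therefore mu(|f| > 50.76) <= 0.254531


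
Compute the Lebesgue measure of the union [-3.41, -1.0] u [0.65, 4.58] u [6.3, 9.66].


For pairwise disjoint intervals, m(union) = sum of lengths.
= (-1.0 - -3.41) + (4.58 - 0.65) + (9.66 - 6.3)
= 2.41 + 3.93 + 3.36
= 9.7


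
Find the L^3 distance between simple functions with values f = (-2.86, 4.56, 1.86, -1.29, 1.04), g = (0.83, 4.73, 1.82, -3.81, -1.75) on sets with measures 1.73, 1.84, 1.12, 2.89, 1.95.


Step 1: Compute differences f_i - g_i:
  -2.86 - 0.83 = -3.69
  4.56 - 4.73 = -0.17
  1.86 - 1.82 = 0.04
  -1.29 - -3.81 = 2.52
  1.04 - -1.75 = 2.79
Step 2: Compute |diff|^3 * measure for each set:
  |-3.69|^3 * 1.73 = 50.243409 * 1.73 = 86.921098
  |-0.17|^3 * 1.84 = 0.004913 * 1.84 = 0.00904
  |0.04|^3 * 1.12 = 6.400000e-05 * 1.12 = 7.168000e-05
  |2.52|^3 * 2.89 = 16.003008 * 2.89 = 46.248693
  |2.79|^3 * 1.95 = 21.717639 * 1.95 = 42.349396
Step 3: Sum = 175.528298
Step 4: ||f-g||_3 = (175.528298)^(1/3) = 5.599068


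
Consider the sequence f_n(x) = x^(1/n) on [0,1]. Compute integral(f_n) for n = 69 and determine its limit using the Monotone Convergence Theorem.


At n = 69: f_69(x) = x^(1/69).
Step 1: integral(x^(1/69), 0, 1) = [x^(1/69+1) / (1/69+1)] from 0 to 1
     = 1 / (1/69 + 1) = 1 / ((69+1)/69) = 69/(69+1)
     = 69/70 = 0.985714
Step 2: As n -> infinity, f_n(x) = x^(1/n) -> 1 for x in (0,1], and f_n is increasing in n.
By MCT, lim_n integral(f_n) = integral(lim_n f_n) = integral(1, 0, 1) = 1.
Step 3: Verify convergence: 69/70 = 0.985714 -> 1


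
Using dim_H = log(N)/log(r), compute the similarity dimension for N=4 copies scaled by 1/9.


For a self-similar set with N copies scaled by 1/r:
dim_H = log(N)/log(r) = log(4)/log(9)
= 1.386294/2.197225
= 0.63093


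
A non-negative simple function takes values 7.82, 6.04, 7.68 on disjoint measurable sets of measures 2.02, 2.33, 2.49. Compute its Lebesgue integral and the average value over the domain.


Step 1: Integral = sum(value_i * measure_i)
= 7.82*2.02 + 6.04*2.33 + 7.68*2.49
= 15.7964 + 14.0732 + 19.1232
= 48.9928
Step 2: Total measure of domain = 2.02 + 2.33 + 2.49 = 6.84
Step 3: Average value = 48.9928 / 6.84 = 7.16269


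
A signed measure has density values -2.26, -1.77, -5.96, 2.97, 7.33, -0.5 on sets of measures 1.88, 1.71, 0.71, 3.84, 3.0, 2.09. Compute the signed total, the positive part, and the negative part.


Step 1: Compute signed measure on each set:
  Set 1: -2.26 * 1.88 = -4.2488
  Set 2: -1.77 * 1.71 = -3.0267
  Set 3: -5.96 * 0.71 = -4.2316
  Set 4: 2.97 * 3.84 = 11.4048
  Set 5: 7.33 * 3.0 = 21.99
  Set 6: -0.5 * 2.09 = -1.045
Step 2: Total signed measure = (-4.2488) + (-3.0267) + (-4.2316) + (11.4048) + (21.99) + (-1.045)
     = 20.8427
Step 3: Positive part mu+(X) = sum of positive contributions = 33.3948
Step 4: Negative part mu-(X) = |sum of negative contributions| = 12.5521


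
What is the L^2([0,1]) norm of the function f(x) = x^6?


Step 1: ||f||_2 = (integral_0^1 |x^6|^2 dx)^(1/2)
     = (integral_0^1 x^12 dx)^(1/2)
Step 2: integral_0^1 x^12 dx = [x^13/(13)] from 0 to 1 = 1^13/13
     = 1/13 = 0.076923
Step 3: ||f||_2 = (0.076923)^(1/2) = 0.27735


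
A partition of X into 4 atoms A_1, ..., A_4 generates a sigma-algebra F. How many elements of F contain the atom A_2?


Each element of F is a union of some subset S of the 4 atoms.
The element contains A_2 iff A_2 is in S.
So we count subsets S of {A_1,...,A_4} with A_2 in S: choose freely among the other 3 atoms.
Count = 2^(4-1) = 2^3 = 8.


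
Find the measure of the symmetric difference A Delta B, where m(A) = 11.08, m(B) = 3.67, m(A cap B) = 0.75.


m(A Delta B) = m(A) + m(B) - 2*m(A n B)
= 11.08 + 3.67 - 2*0.75
= 11.08 + 3.67 - 1.5
= 13.25


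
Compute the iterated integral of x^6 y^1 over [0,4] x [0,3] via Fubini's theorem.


By Fubini's theorem, the double integral factors as a product of single integrals:
Step 1: integral_0^4 x^6 dx = [x^7/7] from 0 to 4
     = 4^7/7 = 2340.571429
Step 2: integral_0^3 y^1 dy = [y^2/2] from 0 to 3
     = 3^2/2 = 4.5
Step 3: Double integral = 2340.571429 * 4.5 = 10532.571429


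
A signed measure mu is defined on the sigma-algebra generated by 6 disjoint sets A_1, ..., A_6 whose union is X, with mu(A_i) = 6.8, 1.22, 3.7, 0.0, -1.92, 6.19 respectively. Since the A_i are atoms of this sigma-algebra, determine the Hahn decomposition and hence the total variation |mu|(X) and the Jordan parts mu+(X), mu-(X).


Step 1: Every measurable set is a union of atoms (the cells / points), so a Hahn decomposition is
  obtained by grouping atoms by sign: P = union of atoms with mu > 0, N = union of the remaining atoms.
  Atoms in P (indices): 1, 2, 3, 6;  atoms in N (indices): 4, 5
  Positive values: 6.8, 1.22, 3.7, 6.19
  Negative values: -1.92
Step 2: mu+(X) = mu(P) = sum of positive atom values = 17.91
Step 3: mu-(X) = -mu(N) = sum of |negative atom values| = 1.92
Step 4: |mu|(X) = mu+(X) + mu-(X) = 17.91 + 1.92 = 19.83


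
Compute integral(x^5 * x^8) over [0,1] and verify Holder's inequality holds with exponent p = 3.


Step 1: Exact integral of f*g = integral(x^13, 0, 1) = 1/14
     = 0.071429
Step 2: Holder bound with p=3, q=1.5:
  ||f||_p = (integral x^15 dx)^(1/3) = (1/16)^(1/3) = 0.39685
  ||g||_q = (integral x^12 dx)^(1/1.5) = (1/13)^(1/1.5) = 0.180872
Step 3: Holder bound = ||f||_p * ||g||_q = 0.39685 * 0.180872 = 0.071779
Verification: 0.071429 <= 0.071779 (Holder holds)


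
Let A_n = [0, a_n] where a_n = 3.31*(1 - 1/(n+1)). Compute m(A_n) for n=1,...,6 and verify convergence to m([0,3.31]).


By continuity of measure from below: if A_n increases to A, then m(A_n) -> m(A).
Here A = [0, 3.31], so m(A) = 3.31
Step 1: a_1 = 3.31*(1 - 1/2) = 1.655, m(A_1) = 1.655
Step 2: a_2 = 3.31*(1 - 1/3) = 2.2067, m(A_2) = 2.2067
Step 3: a_3 = 3.31*(1 - 1/4) = 2.4825, m(A_3) = 2.4825
Step 4: a_4 = 3.31*(1 - 1/5) = 2.648, m(A_4) = 2.648
Step 5: a_5 = 3.31*(1 - 1/6) = 2.7583, m(A_5) = 2.7583
Step 6: a_6 = 3.31*(1 - 1/7) = 2.8371, m(A_6) = 2.8371
Limit: m(A_n) -> m([0,3.31]) = 3.31


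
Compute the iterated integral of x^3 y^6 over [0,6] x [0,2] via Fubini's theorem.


By Fubini's theorem, the double integral factors as a product of single integrals:
Step 1: integral_0^6 x^3 dx = [x^4/4] from 0 to 6
     = 6^4/4 = 324
Step 2: integral_0^2 y^6 dy = [y^7/7] from 0 to 2
     = 2^7/7 = 18.285714
Step 3: Double integral = 324 * 18.285714 = 5924.571429


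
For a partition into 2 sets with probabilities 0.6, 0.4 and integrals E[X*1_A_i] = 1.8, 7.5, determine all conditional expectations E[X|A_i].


For each cell A_i: E[X|A_i] = E[X*1_A_i] / P(A_i)
Step 1: E[X|A_1] = 1.8 / 0.6 = 3
Step 2: E[X|A_2] = 7.5 / 0.4 = 18.75
Verification: E[X] = sum E[X*1_A_i] = 1.8 + 7.5 = 9.3


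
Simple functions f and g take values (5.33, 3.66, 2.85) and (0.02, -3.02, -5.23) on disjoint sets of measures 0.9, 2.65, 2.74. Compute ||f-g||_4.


Step 1: Compute differences f_i - g_i:
  5.33 - 0.02 = 5.31
  3.66 - -3.02 = 6.68
  2.85 - -5.23 = 8.08
Step 2: Compute |diff|^4 * measure for each set:
  |5.31|^4 * 0.9 = 795.020055 * 0.9 = 715.51805
  |6.68|^4 * 2.65 = 1991.158582 * 2.65 = 5276.570242
  |8.08|^4 * 2.74 = 4262.314025 * 2.74 = 11678.740428
Step 3: Sum = 17670.82872
Step 4: ||f-g||_4 = (17670.82872)^(1/4) = 11.5296


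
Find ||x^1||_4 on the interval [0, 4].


Step 1: ||f||_4 = (integral_0^4 |x^1|^4 dx)^(1/4)
     = (integral_0^4 x^4 dx)^(1/4)
Step 2: integral_0^4 x^4 dx = [x^5/(5)] from 0 to 4 = 4^5/5
     = 1024/5 = 204.8
Step 3: ||f||_4 = (204.8)^(1/4) = 3.782966


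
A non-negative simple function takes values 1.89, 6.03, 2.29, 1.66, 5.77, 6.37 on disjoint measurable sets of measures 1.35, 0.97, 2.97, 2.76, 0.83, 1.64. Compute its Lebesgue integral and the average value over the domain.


Step 1: Integral = sum(value_i * measure_i)
= 1.89*1.35 + 6.03*0.97 + 2.29*2.97 + 1.66*2.76 + 5.77*0.83 + 6.37*1.64
= 2.5515 + 5.8491 + 6.8013 + 4.5816 + 4.7891 + 10.4468
= 35.0194
Step 2: Total measure of domain = 1.35 + 0.97 + 2.97 + 2.76 + 0.83 + 1.64 = 10.52
Step 3: Average value = 35.0194 / 10.52 = 3.32884


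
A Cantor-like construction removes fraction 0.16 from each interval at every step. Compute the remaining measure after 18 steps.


Step 1: At each step, fraction remaining = 1 - 0.16 = 0.84
Step 2: After 18 steps, measure = (0.84)^18
Result = 0.043354


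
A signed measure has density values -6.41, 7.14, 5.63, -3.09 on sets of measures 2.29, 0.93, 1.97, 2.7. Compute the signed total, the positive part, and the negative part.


Step 1: Compute signed measure on each set:
  Set 1: -6.41 * 2.29 = -14.6789
  Set 2: 7.14 * 0.93 = 6.6402
  Set 3: 5.63 * 1.97 = 11.0911
  Set 4: -3.09 * 2.7 = -8.343
Step 2: Total signed measure = (-14.6789) + (6.6402) + (11.0911) + (-8.343)
     = -5.2906
Step 3: Positive part mu+(X) = sum of positive contributions = 17.7313
Step 4: Negative part mu-(X) = |sum of negative contributions| = 23.0219


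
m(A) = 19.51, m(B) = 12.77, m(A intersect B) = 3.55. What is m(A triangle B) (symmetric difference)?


m(A Delta B) = m(A) + m(B) - 2*m(A n B)
= 19.51 + 12.77 - 2*3.55
= 19.51 + 12.77 - 7.1
= 25.18


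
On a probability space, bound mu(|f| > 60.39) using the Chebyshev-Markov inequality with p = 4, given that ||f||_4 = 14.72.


Chebyshev/Markov inequality: mu(|f| > eps) <= (||f||_p / eps)^p
Step 1: ||f||_4 / eps = 14.72 / 60.39 = 0.243749
Step 2: Raise to power p = 4:
  (0.243749)^4 = 0.00353
Step 3: Therefore mu(|f| > 60.39) <= 0.00353


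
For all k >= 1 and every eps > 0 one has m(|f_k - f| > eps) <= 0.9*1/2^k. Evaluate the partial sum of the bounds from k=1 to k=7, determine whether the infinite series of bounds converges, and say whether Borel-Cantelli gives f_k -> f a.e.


Step 1: List the terms 0.9*1/2^k for k = 1 to 7:
  k=1: 0.45
  k=2: 0.225
  k=3: 0.1125
  k=4: 0.05625
  k=5: 0.028125
  k=6: 0.014063
  k=7: 0.007031
Step 2: Partial sum = 0.45 + 0.225 + 0.1125 + 0.05625 + 0.028125 + 0.014063 + 0.007031
     = 0.892969
Step 3: The full series sum_(k>=1) 0.9*1/2^k converges (geometric series with ratio 1/2 < 1; a constant multiple of a convergent series converges).
Step 4: Fix eps > 0. Since sum_k m(|f_k - f| > eps) < infinity, the Borel-Cantelli lemma gives
        m(limsup_k {|f_k - f| > eps}) = 0, i.e. for a.e. x, |f_k(x) - f(x)| <= eps for all large k.
        Applying this with eps = 1/j for j = 1, 2, ... and intersecting the countably many full-measure sets,
        for a.e. x we get limsup_k |f_k(x) - f(x)| <= 1/j for every j, hence f_k -> f almost everywhere.
Conclusion: series converges; Borel-Cantelli yields f_k -> f a.e.


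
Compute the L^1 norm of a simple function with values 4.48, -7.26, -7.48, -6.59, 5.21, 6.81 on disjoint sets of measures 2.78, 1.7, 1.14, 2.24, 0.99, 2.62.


Step 1: Compute |f_i|^1 for each value:
  |4.48|^1 = 4.48
  |-7.26|^1 = 7.26
  |-7.48|^1 = 7.48
  |-6.59|^1 = 6.59
  |5.21|^1 = 5.21
  |6.81|^1 = 6.81
Step 2: Multiply by measures and sum:
  4.48 * 2.78 = 12.4544
  7.26 * 1.7 = 12.342
  7.48 * 1.14 = 8.5272
  6.59 * 2.24 = 14.7616
  5.21 * 0.99 = 5.1579
  6.81 * 2.62 = 17.8422
Sum = 12.4544 + 12.342 + 8.5272 + 14.7616 + 5.1579 + 17.8422 = 71.0853
Step 3: Take the p-th root:
||f||_1 = (71.0853)^(1/1) = 71.0853


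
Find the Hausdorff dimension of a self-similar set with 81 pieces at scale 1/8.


For a self-similar set with N copies scaled by 1/r:
dim_H = log(N)/log(r) = log(81)/log(8)
= 4.394449/2.079442
= 2.113283


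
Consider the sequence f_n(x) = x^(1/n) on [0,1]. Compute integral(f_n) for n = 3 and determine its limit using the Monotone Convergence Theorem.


At n = 3: f_3(x) = x^(1/3).
Step 1: integral(x^(1/3), 0, 1) = [x^(1/3+1) / (1/3+1)] from 0 to 1
     = 1 / (1/3 + 1) = 1 / ((3+1)/3) = 3/(3+1)
     = 3/4 = 0.75
Step 2: As n -> infinity, f_n(x) = x^(1/n) -> 1 for x in (0,1], and f_n is increasing in n.
By MCT, lim_n integral(f_n) = integral(lim_n f_n) = integral(1, 0, 1) = 1.
Step 3: Verify convergence: 3/4 = 0.75 -> 1


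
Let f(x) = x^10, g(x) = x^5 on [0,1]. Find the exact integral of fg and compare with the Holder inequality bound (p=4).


Step 1: Exact integral of f*g = integral(x^15, 0, 1) = 1/16
     = 0.0625
Step 2: Holder bound with p=4, q=1.333333:
  ||f||_p = (integral x^40 dx)^(1/4) = (1/41)^(1/4) = 0.395188
  ||g||_q = (integral x^6.666667 dx)^(1/1.333333) = (1/7.666667)^(1/1.333333) = 0.217043
Step 3: Holder bound = ||f||_p * ||g||_q = 0.395188 * 0.217043 = 0.085773
Verification: 0.0625 <= 0.085773 (Holder holds)


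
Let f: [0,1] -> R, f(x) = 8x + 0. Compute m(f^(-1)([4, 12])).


f^(-1)([4, 12]) = {x : 4 <= 8x + 0 <= 12}
Solving: (4 - 0)/8 <= x <= (12 - 0)/8
= [0.5, 1.5]
Intersecting with [0,1]: [0.5, 1]
Measure = 1 - 0.5 = 0.5


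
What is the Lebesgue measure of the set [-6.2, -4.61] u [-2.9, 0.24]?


For pairwise disjoint intervals, m(union) = sum of lengths.
= (-4.61 - -6.2) + (0.24 - -2.9)
= 1.59 + 3.14
= 4.73


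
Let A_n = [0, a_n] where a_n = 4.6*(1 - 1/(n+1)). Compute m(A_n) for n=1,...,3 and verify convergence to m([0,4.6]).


By continuity of measure from below: if A_n increases to A, then m(A_n) -> m(A).
Here A = [0, 4.6], so m(A) = 4.6
Step 1: a_1 = 4.6*(1 - 1/2) = 2.3, m(A_1) = 2.3
Step 2: a_2 = 4.6*(1 - 1/3) = 3.0667, m(A_2) = 3.0667
Step 3: a_3 = 4.6*(1 - 1/4) = 3.45, m(A_3) = 3.45
Limit: m(A_n) -> m([0,4.6]) = 4.6


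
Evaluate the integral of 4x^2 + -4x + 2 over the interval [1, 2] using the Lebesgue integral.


The Lebesgue integral of a Riemann-integrable function agrees with the Riemann integral.
Antiderivative F(x) = (4/3)x^3 + (-4/2)x^2 + 2x
F(2) = (4/3)*2^3 + (-4/2)*2^2 + 2*2
     = (4/3)*8 + (-4/2)*4 + 2*2
     = 10.666667 + -8 + 4
     = 6.666667
F(1) = 1.333333
Integral = F(2) - F(1) = 6.666667 - 1.333333 = 5.333333


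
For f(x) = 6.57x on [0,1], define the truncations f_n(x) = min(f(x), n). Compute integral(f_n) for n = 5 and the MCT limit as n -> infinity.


f(x) = 6.57x on [0,1]; f_n(x) = min(6.57x, n). At n = 5:
Step 1: f(x) reaches 5 at x = 5/6.57 = 0.761035
Step 2: integral(f_5) = integral(6.57x, 0, 0.761035) + integral(5, 0.761035, 1)
       = 6.57*0.761035^2/2 + 5*(1 - 0.761035)
       = 1.902588 + 1.194825
       = 3.097412
Step 3: As n -> infinity, f_n increases to f, so by MCT integral(f_n) -> integral(f) = 6.57/2 = 3.285.
Convergence: integral(f_5) = 3.097412 -> 3.285 as n -> infinity


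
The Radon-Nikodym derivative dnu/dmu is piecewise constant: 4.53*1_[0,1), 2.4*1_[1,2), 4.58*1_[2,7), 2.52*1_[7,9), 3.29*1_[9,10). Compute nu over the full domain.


Integrate each piece of the Radon-Nikodym derivative:
Step 1: integral_0^1 4.53 dx = 4.53*(1-0) = 4.53*1 = 4.53
Step 2: integral_1^2 2.4 dx = 2.4*(2-1) = 2.4*1 = 2.4
Step 3: integral_2^7 4.58 dx = 4.58*(7-2) = 4.58*5 = 22.9
Step 4: integral_7^9 2.52 dx = 2.52*(9-7) = 2.52*2 = 5.04
Step 5: integral_9^10 3.29 dx = 3.29*(10-9) = 3.29*1 = 3.29
Total: 4.53 + 2.4 + 22.9 + 5.04 + 3.29 = 38.16


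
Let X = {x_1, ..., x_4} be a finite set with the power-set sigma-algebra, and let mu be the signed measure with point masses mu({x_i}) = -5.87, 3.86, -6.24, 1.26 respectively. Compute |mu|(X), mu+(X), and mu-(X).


Step 1: Every measurable set is a union of atoms (the cells / points), so a Hahn decomposition is
  obtained by grouping atoms by sign: P = union of atoms with mu > 0, N = union of the remaining atoms.
  Atoms in P (indices): 2, 4;  atoms in N (indices): 1, 3
  Positive values: 3.86, 1.26
  Negative values: -5.87, -6.24
Step 2: mu+(X) = mu(P) = sum of positive atom values = 5.12
Step 3: mu-(X) = -mu(N) = sum of |negative atom values| = 12.11
Step 4: |mu|(X) = mu+(X) + mu-(X) = 5.12 + 12.11 = 17.23


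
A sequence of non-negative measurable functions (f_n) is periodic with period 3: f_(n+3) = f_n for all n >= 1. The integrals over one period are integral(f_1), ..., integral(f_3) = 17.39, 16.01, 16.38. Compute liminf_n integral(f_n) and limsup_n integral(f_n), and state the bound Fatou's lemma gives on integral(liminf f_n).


The sequence (integral(f_n)) is periodic with period 3, repeating the values 17.39, 16.01, 16.38 indefinitely.
Step 1: For a periodic sequence, every tail (a_m, a_(m+1), ...) contains all 3 period values infinitely often.
Step 2: Hence inf of every tail = min of the period values = min(17.39, 16.01, 16.38) = 16.01.
        liminf_n integral(f_n) = sup over m of (inf of tail from m) = 16.01.
Step 3: Similarly sup of every tail = max of the period values = 17.39.
        limsup_n integral(f_n) = 17.39.
Step 4: Fatou's lemma: integral(liminf_n f_n) <= liminf_n integral(f_n) = 16.01.
        So the integral of the pointwise liminf is at most 16.01.


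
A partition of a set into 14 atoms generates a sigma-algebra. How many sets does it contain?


Each element of the sigma-algebra is a union of some subset of the 14 atoms.
The number of such subsets is 2^14 = 16384.


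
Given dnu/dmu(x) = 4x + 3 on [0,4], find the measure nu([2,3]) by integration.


nu(A) = integral_A (dnu/dmu) dmu = integral_2^3 (4x + 3) dx
Step 1: Antiderivative F(x) = (4/2)x^2 + 3x
Step 2: F(3) = (4/2)*3^2 + 3*3 = 18 + 9 = 27
Step 3: F(2) = (4/2)*2^2 + 3*2 = 8 + 6 = 14
Step 4: nu([2,3]) = F(3) - F(2) = 27 - 14 = 13


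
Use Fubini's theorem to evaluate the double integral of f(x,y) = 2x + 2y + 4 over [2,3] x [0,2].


By Fubini, integrate in x first, then y.
Step 1: Fix y, integrate over x in [2,3]:
  integral(2x + 2y + 4, x=2..3)
  = 2*(3^2 - 2^2)/2 + (2y + 4)*(3 - 2)
  = 5 + (2y + 4)*1
  = 5 + 2y + 4
  = 9 + 2y
Step 2: Integrate over y in [0,2]:
  integral(9 + 2y, y=0..2)
  = 9*2 + 2*(2^2 - 0^2)/2
  = 18 + 4
  = 22


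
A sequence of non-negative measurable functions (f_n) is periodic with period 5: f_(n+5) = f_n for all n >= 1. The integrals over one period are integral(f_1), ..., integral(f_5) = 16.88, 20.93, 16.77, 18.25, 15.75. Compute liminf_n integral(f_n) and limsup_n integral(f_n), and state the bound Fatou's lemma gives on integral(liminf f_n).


The sequence (integral(f_n)) is periodic with period 5, repeating the values 16.88, 20.93, 16.77, 18.25, 15.75 indefinitely.
Step 1: For a periodic sequence, every tail (a_m, a_(m+1), ...) contains all 5 period values infinitely often.
Step 2: Hence inf of every tail = min of the period values = min(16.88, 20.93, 16.77, 18.25, 15.75) = 15.75.
        liminf_n integral(f_n) = sup over m of (inf of tail from m) = 15.75.
Step 3: Similarly sup of every tail = max of the period values = 20.93.
        limsup_n integral(f_n) = 20.93.
Step 4: Fatou's lemma: integral(liminf_n f_n) <= liminf_n integral(f_n) = 15.75.
        So the integral of the pointwise liminf is at most 15.75.


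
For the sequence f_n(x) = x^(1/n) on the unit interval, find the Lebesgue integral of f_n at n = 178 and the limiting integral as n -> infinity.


At n = 178: f_178(x) = x^(1/178).
Step 1: integral(x^(1/178), 0, 1) = [x^(1/178+1) / (1/178+1)] from 0 to 1
     = 1 / (1/178 + 1) = 1 / ((178+1)/178) = 178/(178+1)
     = 178/179 = 0.994413
Step 2: As n -> infinity, f_n(x) = x^(1/n) -> 1 for x in (0,1], and f_n is increasing in n.
By MCT, lim_n integral(f_n) = integral(lim_n f_n) = integral(1, 0, 1) = 1.
Step 3: Verify convergence: 178/179 = 0.994413 -> 1


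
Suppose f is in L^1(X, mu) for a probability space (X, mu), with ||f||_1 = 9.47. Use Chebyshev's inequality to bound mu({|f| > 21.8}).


Chebyshev/Markov inequality: mu(|f| > eps) <= (||f||_p / eps)^p
Step 1: ||f||_1 / eps = 9.47 / 21.8 = 0.434404
Step 2: Raise to power p = 1:
  (0.434404)^1 = 0.434404
Step 3: Therefore mu(|f| > 21.8) <= 0.434404


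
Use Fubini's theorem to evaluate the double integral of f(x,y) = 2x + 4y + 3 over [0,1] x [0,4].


By Fubini, integrate in x first, then y.
Step 1: Fix y, integrate over x in [0,1]:
  integral(2x + 4y + 3, x=0..1)
  = 2*(1^2 - 0^2)/2 + (4y + 3)*(1 - 0)
  = 1 + (4y + 3)*1
  = 1 + 4y + 3
  = 4 + 4y
Step 2: Integrate over y in [0,4]:
  integral(4 + 4y, y=0..4)
  = 4*4 + 4*(4^2 - 0^2)/2
  = 16 + 32
  = 48


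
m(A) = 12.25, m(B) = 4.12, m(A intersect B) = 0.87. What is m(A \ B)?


m(A \ B) = m(A) - m(A n B)
= 12.25 - 0.87
= 11.38


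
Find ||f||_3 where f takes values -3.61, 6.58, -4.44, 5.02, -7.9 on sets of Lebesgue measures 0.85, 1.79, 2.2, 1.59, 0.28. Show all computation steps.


Step 1: Compute |f_i|^3 for each value:
  |-3.61|^3 = 47.045881
  |6.58|^3 = 284.890312
  |-4.44|^3 = 87.528384
  |5.02|^3 = 126.506008
  |-7.9|^3 = 493.039
Step 2: Multiply by measures and sum:
  47.045881 * 0.85 = 39.988999
  284.890312 * 1.79 = 509.953658
  87.528384 * 2.2 = 192.562445
  126.506008 * 1.59 = 201.144553
  493.039 * 0.28 = 138.05092
Sum = 39.988999 + 509.953658 + 192.562445 + 201.144553 + 138.05092 = 1081.700575
Step 3: Take the p-th root:
||f||_3 = (1081.700575)^(1/3) = 10.265238


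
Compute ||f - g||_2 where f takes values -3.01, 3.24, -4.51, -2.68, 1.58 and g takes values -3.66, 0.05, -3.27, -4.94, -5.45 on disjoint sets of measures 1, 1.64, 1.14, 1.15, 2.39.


Step 1: Compute differences f_i - g_i:
  -3.01 - -3.66 = 0.65
  3.24 - 0.05 = 3.19
  -4.51 - -3.27 = -1.24
  -2.68 - -4.94 = 2.26
  1.58 - -5.45 = 7.03
Step 2: Compute |diff|^2 * measure for each set:
  |0.65|^2 * 1 = 0.4225 * 1 = 0.4225
  |3.19|^2 * 1.64 = 10.1761 * 1.64 = 16.688804
  |-1.24|^2 * 1.14 = 1.5376 * 1.14 = 1.752864
  |2.26|^2 * 1.15 = 5.1076 * 1.15 = 5.87374
  |7.03|^2 * 2.39 = 49.4209 * 2.39 = 118.115951
Step 3: Sum = 142.853859
Step 4: ||f-g||_2 = (142.853859)^(1/2) = 11.952149


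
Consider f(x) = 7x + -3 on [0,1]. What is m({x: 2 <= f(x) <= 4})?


f^(-1)([2, 4]) = {x : 2 <= 7x + -3 <= 4}
Solving: (2 - -3)/7 <= x <= (4 - -3)/7
= [0.714286, 1]
Intersecting with [0,1]: [0.714286, 1]
Measure = 1 - 0.714286 = 0.285714


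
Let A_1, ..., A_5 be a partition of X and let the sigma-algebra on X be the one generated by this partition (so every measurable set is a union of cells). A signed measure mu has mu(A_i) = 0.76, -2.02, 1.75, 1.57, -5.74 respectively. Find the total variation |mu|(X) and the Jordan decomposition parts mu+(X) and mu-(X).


Step 1: Every measurable set is a union of atoms (the cells / points), so a Hahn decomposition is
  obtained by grouping atoms by sign: P = union of atoms with mu > 0, N = union of the remaining atoms.
  Atoms in P (indices): 1, 3, 4;  atoms in N (indices): 2, 5
  Positive values: 0.76, 1.75, 1.57
  Negative values: -2.02, -5.74
Step 2: mu+(X) = mu(P) = sum of positive atom values = 4.08
Step 3: mu-(X) = -mu(N) = sum of |negative atom values| = 7.76
Step 4: |mu|(X) = mu+(X) + mu-(X) = 4.08 + 7.76 = 11.84


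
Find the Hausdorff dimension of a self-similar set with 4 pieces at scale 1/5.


For a self-similar set with N copies scaled by 1/r:
dim_H = log(N)/log(r) = log(4)/log(5)
= 1.386294/1.609438
= 0.861353


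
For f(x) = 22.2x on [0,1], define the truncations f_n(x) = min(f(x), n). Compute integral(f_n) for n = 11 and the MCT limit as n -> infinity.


f(x) = 22.2x on [0,1]; f_n(x) = min(22.2x, n). At n = 11:
Step 1: f(x) reaches 11 at x = 11/22.2 = 0.495495
Step 2: integral(f_11) = integral(22.2x, 0, 0.495495) + integral(11, 0.495495, 1)
       = 22.2*0.495495^2/2 + 11*(1 - 0.495495)
       = 2.725225 + 5.54955
       = 8.274775
Step 3: As n -> infinity, f_n increases to f, so by MCT integral(f_n) -> integral(f) = 22.2/2 = 11.1.
Convergence: integral(f_11) = 8.274775 -> 11.1 as n -> infinity


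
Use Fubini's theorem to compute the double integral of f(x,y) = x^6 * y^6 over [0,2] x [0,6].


By Fubini's theorem, the double integral factors as a product of single integrals:
Step 1: integral_0^2 x^6 dx = [x^7/7] from 0 to 2
     = 2^7/7 = 18.285714
Step 2: integral_0^6 y^6 dy = [y^7/7] from 0 to 6
     = 6^7/7 = 39990.857143
Step 3: Double integral = 18.285714 * 39990.857143 = 731261.387755


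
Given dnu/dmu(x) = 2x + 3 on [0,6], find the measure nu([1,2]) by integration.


nu(A) = integral_A (dnu/dmu) dmu = integral_1^2 (2x + 3) dx
Step 1: Antiderivative F(x) = (2/2)x^2 + 3x
Step 2: F(2) = (2/2)*2^2 + 3*2 = 4 + 6 = 10
Step 3: F(1) = (2/2)*1^2 + 3*1 = 1 + 3 = 4
Step 4: nu([1,2]) = F(2) - F(1) = 10 - 4 = 6


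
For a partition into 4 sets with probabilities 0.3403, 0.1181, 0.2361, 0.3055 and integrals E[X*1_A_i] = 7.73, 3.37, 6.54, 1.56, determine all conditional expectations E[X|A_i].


For each cell A_i: E[X|A_i] = E[X*1_A_i] / P(A_i)
Step 1: E[X|A_1] = 7.73 / 0.3403 = 22.715251
Step 2: E[X|A_2] = 3.37 / 0.1181 = 28.53514
Step 3: E[X|A_3] = 6.54 / 0.2361 = 27.700127
Step 4: E[X|A_4] = 1.56 / 0.3055 = 5.106383
Verification: E[X] = sum E[X*1_A_i] = 7.73 + 3.37 + 6.54 + 1.56 = 19.2


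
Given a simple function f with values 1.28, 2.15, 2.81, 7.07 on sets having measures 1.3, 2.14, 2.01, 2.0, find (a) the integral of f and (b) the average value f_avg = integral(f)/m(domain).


Step 1: Integral = sum(value_i * measure_i)
= 1.28*1.3 + 2.15*2.14 + 2.81*2.01 + 7.07*2.0
= 1.664 + 4.601 + 5.6481 + 14.14
= 26.0531
Step 2: Total measure of domain = 1.3 + 2.14 + 2.01 + 2.0 = 7.45
Step 3: Average value = 26.0531 / 7.45 = 3.49706
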